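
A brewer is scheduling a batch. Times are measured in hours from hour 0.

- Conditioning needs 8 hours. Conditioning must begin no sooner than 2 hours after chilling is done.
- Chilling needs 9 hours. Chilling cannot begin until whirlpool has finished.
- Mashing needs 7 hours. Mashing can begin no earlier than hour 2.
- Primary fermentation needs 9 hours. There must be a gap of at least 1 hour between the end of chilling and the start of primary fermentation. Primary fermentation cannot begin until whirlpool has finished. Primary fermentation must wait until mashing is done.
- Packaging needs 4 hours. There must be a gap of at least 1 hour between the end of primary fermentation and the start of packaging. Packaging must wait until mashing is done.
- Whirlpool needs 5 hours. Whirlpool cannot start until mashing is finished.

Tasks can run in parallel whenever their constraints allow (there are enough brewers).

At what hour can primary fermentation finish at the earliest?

33

Mashing waits on its own release at hour 2, so it starts at hour 2 and finishes at 2 + 7 = hour 9.
Whirlpool waits on mashing (finishes hour 9), so it starts at hour 9 and finishes at 9 + 5 = hour 14.
Chilling waits on whirlpool (finishes hour 14), so it starts at hour 14 and finishes at 14 + 9 = hour 23.
Primary fermentation cannot start until chilling (finishes hour 23, plus 1-hour gap → hour 24); whirlpool (finishes hour 14); mashing (finishes hour 9). The controlling bound is hour 24, so primary fermentation finishes at 24 + 9 = hour 33.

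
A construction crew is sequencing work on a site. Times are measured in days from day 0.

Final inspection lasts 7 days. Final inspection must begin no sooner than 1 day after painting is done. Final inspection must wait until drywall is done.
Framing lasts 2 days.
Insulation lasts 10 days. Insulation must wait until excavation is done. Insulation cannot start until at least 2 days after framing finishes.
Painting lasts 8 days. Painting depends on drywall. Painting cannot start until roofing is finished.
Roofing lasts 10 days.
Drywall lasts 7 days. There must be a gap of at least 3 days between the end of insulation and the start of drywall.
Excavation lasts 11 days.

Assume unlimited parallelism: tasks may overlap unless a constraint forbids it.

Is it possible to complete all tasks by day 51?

Yes

Nothing blocks roofing, so it runs from day 0 to day 10.
Framing can start immediately at day 0; it finishes at day 2.
Excavation has no prerequisites, so it starts at day 0 and finishes at day 11.
For insulation: excavation (finishes day 11); framing (finishes day 2, plus 2-day gap → day 4). Taking the maximum gives a start of day 11, and it finishes at 11 + 10 = day 21.
Drywall waits on insulation (finishes day 21, plus 3-day gap → day 24), so it starts at day 24 and finishes at 24 + 7 = day 31.
Painting has to wait for drywall (finishes day 31); roofing (finishes day 10). The latest of these is day 31, so painting runs day 31 to 31 + 8 = day 39.
Final inspection has to wait for painting (finishes day 39, plus 1-day gap → day 40); drywall (finishes day 31). The latest of these is day 40, so final inspection runs day 40 to 40 + 7 = day 47.
Every task is finished by day 47, which is no later than the deadline of 51, so the schedule is feasible.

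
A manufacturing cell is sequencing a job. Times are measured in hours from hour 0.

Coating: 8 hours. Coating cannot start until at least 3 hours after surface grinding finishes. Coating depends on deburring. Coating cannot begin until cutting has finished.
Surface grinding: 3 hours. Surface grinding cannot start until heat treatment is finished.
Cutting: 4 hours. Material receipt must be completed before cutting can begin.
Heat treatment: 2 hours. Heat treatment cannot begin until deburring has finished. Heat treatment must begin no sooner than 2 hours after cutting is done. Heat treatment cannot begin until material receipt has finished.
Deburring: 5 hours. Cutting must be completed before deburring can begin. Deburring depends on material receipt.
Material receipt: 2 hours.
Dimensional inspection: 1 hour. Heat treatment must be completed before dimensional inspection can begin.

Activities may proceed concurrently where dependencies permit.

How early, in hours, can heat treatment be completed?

Material receipt has no prerequisites, so it starts at hour 0 and finishes at hour 2.
After material receipt (finishes hour 2), cutting can start at hour 2 and finishes at hour 6.
Deburring cannot start until cutting (finishes hour 6); material receipt (finishes hour 2). The controlling bound is hour 6, so deburring finishes at 6 + 5 = hour 11.
For heat treatment: deburring (finishes hour 11); cutting (finishes hour 6, plus 2-hour gap → hour 8); material receipt (finishes hour 2). Taking the maximum gives a start of hour 11, and it finishes at 11 + 2 = hour 13.

13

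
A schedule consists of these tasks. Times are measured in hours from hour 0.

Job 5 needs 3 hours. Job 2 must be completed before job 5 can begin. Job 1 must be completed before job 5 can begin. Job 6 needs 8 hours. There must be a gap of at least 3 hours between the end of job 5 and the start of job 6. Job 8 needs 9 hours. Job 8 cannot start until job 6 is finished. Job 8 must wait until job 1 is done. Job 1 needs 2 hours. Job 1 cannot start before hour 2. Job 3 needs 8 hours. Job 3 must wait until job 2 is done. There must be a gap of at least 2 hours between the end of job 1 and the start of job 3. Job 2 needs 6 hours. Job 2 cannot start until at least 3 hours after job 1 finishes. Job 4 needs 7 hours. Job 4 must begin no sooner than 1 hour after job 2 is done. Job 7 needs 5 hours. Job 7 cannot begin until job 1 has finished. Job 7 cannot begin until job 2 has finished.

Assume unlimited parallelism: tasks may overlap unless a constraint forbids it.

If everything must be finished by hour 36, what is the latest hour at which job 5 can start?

13

To finish by hour 36, job 8 (duration 9) must start no later than hour 27.
Job 6 has to be done before job 8 (must start by hour 27). That means finishing by hour 27, i.e. starting by 27 − 8 = hour 19.
Job 5 feeds into job 6 (must start by hour 19, minus 3-hour gap → hour 16); so job 5 must finish by hour 16 and therefore start by hour 13.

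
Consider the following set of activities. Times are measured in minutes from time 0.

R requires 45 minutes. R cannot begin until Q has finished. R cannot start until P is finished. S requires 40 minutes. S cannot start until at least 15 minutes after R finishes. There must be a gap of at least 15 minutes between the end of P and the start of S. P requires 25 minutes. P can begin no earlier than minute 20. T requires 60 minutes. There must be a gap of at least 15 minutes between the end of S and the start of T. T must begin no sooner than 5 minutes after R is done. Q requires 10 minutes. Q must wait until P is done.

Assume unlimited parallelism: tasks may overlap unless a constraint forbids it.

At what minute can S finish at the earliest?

155

P cannot begin until its own release at minute 20. It runs from minute 20 to 20 + 25 = minute 45.
After P (finishes minute 45), Q can start at minute 45 and finishes at minute 55.
R needs all of Q (finishes minute 55); P (finishes minute 45). That puts its earliest start at minute 55; it finishes at 55 + 45 = minute 100.
For S: R (finishes minute 100, plus 15-minute gap → minute 115); P (finishes minute 45, plus 15-minute gap → minute 60). Taking the maximum gives a start of minute 115, and it finishes at 115 + 40 = minute 155.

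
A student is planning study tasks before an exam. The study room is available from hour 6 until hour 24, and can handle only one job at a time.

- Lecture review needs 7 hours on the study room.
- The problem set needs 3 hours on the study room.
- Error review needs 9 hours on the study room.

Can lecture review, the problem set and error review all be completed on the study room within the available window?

The study room window is 24 − 6 = 18 hours.
Running back to back, the jobs need 7 + 3 + 9 = 19 hours on the study room.
Since 19 > 18, they cannot all fit.

No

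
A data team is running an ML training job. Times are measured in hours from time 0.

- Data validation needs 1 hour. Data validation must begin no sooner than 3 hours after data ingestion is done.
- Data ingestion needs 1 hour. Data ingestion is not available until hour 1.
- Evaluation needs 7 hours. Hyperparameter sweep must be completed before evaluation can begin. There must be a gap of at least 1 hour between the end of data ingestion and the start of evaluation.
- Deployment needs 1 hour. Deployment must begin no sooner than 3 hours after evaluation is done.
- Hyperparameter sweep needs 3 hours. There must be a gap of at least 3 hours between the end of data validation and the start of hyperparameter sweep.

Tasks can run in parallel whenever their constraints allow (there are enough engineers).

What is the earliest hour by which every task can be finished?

23

Data ingestion cannot begin until its own release at hour 1. It runs from hour 1 to 1 + 1 = hour 2.
After data ingestion (finishes hour 2, plus 3-hour gap → hour 5), data validation can start at hour 5 and finishes at hour 6.
After data validation (finishes hour 6, plus 3-hour gap → hour 9), hyperparameter sweep can start at hour 9 and finishes at hour 12.
Evaluation has to wait for hyperparameter sweep (finishes hour 12); data ingestion (finishes hour 2, plus 1-hour gap → hour 3). The latest of these is hour 12, so evaluation runs hour 12 to 12 + 7 = hour 19.
Deployment cannot begin until evaluation (finishes hour 19, plus 3-hour gap → hour 22). It runs from hour 22 to 22 + 1 = hour 23.
All tasks are finished once the last one completes. Finish times: Data ingestion at 2, Data validation at 6, Hyperparameter sweep at 12, Evaluation at 19, Deployment at 23. The latest is hour 23.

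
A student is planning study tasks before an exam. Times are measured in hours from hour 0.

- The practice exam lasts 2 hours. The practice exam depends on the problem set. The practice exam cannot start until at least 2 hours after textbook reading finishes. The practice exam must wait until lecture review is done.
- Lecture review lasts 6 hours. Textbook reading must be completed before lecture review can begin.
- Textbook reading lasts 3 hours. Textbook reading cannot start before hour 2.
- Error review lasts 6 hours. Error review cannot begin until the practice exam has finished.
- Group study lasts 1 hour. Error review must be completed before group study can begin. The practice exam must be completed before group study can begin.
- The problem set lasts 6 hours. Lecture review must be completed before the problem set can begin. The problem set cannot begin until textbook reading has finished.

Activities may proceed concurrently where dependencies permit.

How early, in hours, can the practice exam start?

After its own release at hour 2, textbook reading can start at hour 2 and finishes at hour 5.
After textbook reading (finishes hour 5), lecture review can start at hour 5 and finishes at hour 11.
The problem set needs all of lecture review (finishes hour 11); textbook reading (finishes hour 5). That puts its earliest start at hour 11; it finishes at 11 + 6 = hour 17.
The practice exam waits on the problem set (finishes hour 17); textbook reading (finishes hour 5, plus 2-hour gap → hour 7); lecture review (finishes hour 11). The latest of these is hour 17, which is the earliest the practice exam can start.

17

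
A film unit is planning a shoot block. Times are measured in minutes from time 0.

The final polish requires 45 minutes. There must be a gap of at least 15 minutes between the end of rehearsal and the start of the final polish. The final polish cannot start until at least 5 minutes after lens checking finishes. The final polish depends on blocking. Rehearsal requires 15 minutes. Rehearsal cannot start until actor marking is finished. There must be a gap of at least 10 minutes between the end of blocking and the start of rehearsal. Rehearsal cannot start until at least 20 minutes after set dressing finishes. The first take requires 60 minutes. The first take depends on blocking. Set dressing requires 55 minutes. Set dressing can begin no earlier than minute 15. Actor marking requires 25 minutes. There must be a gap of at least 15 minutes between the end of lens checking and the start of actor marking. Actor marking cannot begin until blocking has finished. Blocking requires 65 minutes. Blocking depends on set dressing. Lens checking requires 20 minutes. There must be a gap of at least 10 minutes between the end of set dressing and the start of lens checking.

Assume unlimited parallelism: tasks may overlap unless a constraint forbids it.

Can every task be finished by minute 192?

Set dressing waits on its own release at minute 15, so it starts at minute 15 and finishes at 15 + 55 = minute 70.
Blocking waits on set dressing (finishes minute 70), so it starts at minute 70 and finishes at 70 + 65 = minute 135.
After blocking (finishes minute 135), the first take can start at minute 135 and finishes at minute 195.
After set dressing (finishes minute 70, plus 10-minute gap → minute 80), lens checking can start at minute 80 and finishes at minute 100.
Actor marking needs all of lens checking (finishes minute 100, plus 15-minute gap → minute 115); blocking (finishes minute 135). That puts its earliest start at minute 135; it finishes at 135 + 25 = minute 160.
Rehearsal cannot start until actor marking (finishes minute 160); blocking (finishes minute 135, plus 10-minute gap → minute 145); set dressing (finishes minute 70, plus 20-minute gap → minute 90). The controlling bound is minute 160, so rehearsal finishes at 160 + 15 = minute 175.
The final polish cannot start until rehearsal (finishes minute 175, plus 15-minute gap → minute 190); lens checking (finishes minute 100, plus 5-minute gap → minute 105); blocking (finishes minute 135). The controlling bound is minute 190, so the final polish finishes at 190 + 45 = minute 235.
The earliest everything can be done is minute 235, which is after the deadline of 192, so it is not possible.

No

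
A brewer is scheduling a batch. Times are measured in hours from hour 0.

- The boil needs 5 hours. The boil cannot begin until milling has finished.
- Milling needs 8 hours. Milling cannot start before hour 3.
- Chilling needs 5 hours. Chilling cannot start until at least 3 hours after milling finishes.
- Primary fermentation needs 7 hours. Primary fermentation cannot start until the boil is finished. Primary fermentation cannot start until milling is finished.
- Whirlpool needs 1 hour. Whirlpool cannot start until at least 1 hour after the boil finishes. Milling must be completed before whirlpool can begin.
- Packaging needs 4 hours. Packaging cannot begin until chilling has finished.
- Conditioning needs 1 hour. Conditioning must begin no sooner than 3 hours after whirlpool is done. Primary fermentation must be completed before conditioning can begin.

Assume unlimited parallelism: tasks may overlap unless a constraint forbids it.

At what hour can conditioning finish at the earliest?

Milling waits on its own release at hour 3, so it starts at hour 3 and finishes at 3 + 8 = hour 11.
The boil waits on milling (finishes hour 11), so it starts at hour 11 and finishes at 11 + 5 = hour 16.
For primary fermentation: the boil (finishes hour 16); milling (finishes hour 11). Taking the maximum gives a start of hour 16, and it finishes at 16 + 7 = hour 23.
Whirlpool has to wait for the boil (finishes hour 16, plus 1-hour gap → hour 17); milling (finishes hour 11). The latest of these is hour 17, so whirlpool runs hour 17 to 17 + 1 = hour 18.
For conditioning: whirlpool (finishes hour 18, plus 3-hour gap → hour 21); primary fermentation (finishes hour 23). Taking the maximum gives a start of hour 23, and it finishes at 23 + 1 = hour 24.

24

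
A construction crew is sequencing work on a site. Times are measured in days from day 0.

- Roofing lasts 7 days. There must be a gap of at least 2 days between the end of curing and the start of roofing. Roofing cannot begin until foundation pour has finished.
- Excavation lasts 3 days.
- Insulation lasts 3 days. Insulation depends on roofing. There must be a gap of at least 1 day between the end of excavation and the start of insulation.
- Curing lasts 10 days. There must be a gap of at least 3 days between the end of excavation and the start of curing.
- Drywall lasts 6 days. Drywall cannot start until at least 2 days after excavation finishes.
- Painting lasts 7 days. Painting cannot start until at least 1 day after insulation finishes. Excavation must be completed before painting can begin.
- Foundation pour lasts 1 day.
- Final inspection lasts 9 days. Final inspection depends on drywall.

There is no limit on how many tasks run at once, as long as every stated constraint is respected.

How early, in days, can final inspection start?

Excavation has no prerequisites, so it starts at day 0 and finishes at day 3.
Drywall cannot begin until excavation (finishes day 3, plus 2-day gap → day 5). It runs from day 5 to 5 + 6 = day 11.
Final inspection waits on drywall (finishes day 11), so the earliest it can start is day 11.

11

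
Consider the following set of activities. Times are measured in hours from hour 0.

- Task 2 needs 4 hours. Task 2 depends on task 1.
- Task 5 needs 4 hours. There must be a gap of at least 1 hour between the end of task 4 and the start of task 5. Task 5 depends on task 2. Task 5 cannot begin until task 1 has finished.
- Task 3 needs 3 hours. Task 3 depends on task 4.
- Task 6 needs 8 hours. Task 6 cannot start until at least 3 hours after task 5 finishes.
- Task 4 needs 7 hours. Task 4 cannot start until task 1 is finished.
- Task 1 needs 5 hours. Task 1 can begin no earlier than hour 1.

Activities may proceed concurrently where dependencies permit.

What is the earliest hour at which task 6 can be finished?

29

After its own release at hour 1, task 1 can start at hour 1 and finishes at hour 6.
Task 4 waits on task 1 (finishes hour 6), so it starts at hour 6 and finishes at 6 + 7 = hour 13.
After task 1 (finishes hour 6), task 2 can start at hour 6 and finishes at hour 10.
Task 5 has to wait for task 4 (finishes hour 13, plus 1-hour gap → hour 14); task 2 (finishes hour 10); task 1 (finishes hour 6). The latest of these is hour 14, so task 5 runs hour 14 to 14 + 4 = hour 18.
Task 6 waits on task 5 (finishes hour 18, plus 3-hour gap → hour 21), so it starts at hour 21 and finishes at 21 + 8 = hour 29.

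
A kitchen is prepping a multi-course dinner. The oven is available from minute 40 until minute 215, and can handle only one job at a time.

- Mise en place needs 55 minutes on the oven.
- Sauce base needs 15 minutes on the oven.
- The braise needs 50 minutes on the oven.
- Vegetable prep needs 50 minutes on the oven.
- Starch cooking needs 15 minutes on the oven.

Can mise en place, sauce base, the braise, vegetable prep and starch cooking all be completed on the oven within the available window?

No

The oven window is 215 − 40 = 175 minutes.
Running back to back, the jobs need 55 + 15 + 50 + 50 + 15 = 185 minutes on the oven.
Since 185 > 175, they cannot all fit.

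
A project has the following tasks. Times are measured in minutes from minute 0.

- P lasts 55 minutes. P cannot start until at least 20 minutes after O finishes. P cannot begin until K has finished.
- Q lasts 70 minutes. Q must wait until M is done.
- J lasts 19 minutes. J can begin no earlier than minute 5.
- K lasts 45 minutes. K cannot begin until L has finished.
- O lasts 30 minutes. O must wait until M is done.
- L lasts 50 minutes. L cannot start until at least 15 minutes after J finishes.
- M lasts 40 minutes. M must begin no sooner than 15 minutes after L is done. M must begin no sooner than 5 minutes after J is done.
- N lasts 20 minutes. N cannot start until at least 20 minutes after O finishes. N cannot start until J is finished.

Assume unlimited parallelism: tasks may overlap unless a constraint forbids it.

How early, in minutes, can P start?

J waits on its own release at minute 5, so it starts at minute 5 and finishes at 5 + 19 = minute 24.
After J (finishes minute 24, plus 15-minute gap → minute 39), L can start at minute 39 and finishes at minute 89.
For M: L (finishes minute 89, plus 15-minute gap → minute 104); J (finishes minute 24, plus 5-minute gap → minute 29). Taking the maximum gives a start of minute 104, and it finishes at 104 + 40 = minute 144.
O waits on M (finishes minute 144), so it starts at minute 144 and finishes at 144 + 30 = minute 174.
K cannot begin until L (finishes minute 89). It runs from minute 89 to 89 + 45 = minute 134.
P waits on O (finishes minute 174, plus 20-minute gap → minute 194); K (finishes minute 134). The latest of these is minute 194, which is the earliest P can start.

194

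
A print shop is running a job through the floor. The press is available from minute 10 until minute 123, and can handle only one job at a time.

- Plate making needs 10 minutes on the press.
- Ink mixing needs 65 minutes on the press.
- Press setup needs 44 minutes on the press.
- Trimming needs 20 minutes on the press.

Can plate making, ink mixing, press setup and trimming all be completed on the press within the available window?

No

The press window is 123 − 10 = 113 minutes.
Running back to back, the jobs need 10 + 65 + 44 + 20 = 139 minutes on the press.
Since 139 > 113, they cannot all fit.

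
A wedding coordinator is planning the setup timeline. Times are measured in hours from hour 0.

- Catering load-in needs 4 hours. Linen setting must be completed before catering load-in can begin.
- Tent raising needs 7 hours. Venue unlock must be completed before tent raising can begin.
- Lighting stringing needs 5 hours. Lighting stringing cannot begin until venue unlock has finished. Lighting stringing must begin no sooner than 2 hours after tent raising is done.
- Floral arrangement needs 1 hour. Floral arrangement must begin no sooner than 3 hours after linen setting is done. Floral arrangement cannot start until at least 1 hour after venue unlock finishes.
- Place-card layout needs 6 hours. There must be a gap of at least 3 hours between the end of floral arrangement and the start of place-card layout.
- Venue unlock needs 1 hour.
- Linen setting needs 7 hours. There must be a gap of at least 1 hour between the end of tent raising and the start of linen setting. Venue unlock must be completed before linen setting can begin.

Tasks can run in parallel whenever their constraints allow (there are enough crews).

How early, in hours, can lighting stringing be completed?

Venue unlock can start immediately at hour 0; it finishes at hour 1.
Tent raising cannot begin until venue unlock (finishes hour 1). It runs from hour 1 to 1 + 7 = hour 8.
Lighting stringing needs all of venue unlock (finishes hour 1); tent raising (finishes hour 8, plus 2-hour gap → hour 10). That puts its earliest start at hour 10; it finishes at 10 + 5 = hour 15.

15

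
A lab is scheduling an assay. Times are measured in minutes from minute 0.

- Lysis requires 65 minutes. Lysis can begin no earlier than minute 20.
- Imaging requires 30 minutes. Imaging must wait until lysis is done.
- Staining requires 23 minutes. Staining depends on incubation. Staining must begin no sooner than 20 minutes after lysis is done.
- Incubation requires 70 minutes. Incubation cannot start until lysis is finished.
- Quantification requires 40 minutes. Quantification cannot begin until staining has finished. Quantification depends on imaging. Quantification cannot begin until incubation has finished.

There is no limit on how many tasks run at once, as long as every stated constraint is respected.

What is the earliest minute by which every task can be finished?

Lysis waits on its own release at minute 20, so it starts at minute 20 and finishes at 20 + 65 = minute 85.
Imaging cannot begin until lysis (finishes minute 85). It runs from minute 85 to 85 + 30 = minute 115.
After lysis (finishes minute 85), incubation can start at minute 85 and finishes at minute 155.
Staining needs all of incubation (finishes minute 155); lysis (finishes minute 85, plus 20-minute gap → minute 105). That puts its earliest start at minute 155; it finishes at 155 + 23 = minute 178.
Quantification needs all of staining (finishes minute 178); imaging (finishes minute 115); incubation (finishes minute 155). That puts its earliest start at minute 178; it finishes at 178 + 40 = minute 218.
All tasks are finished once the last one completes. Finish times: Lysis at 85, Incubation at 155, Staining at 178, Imaging at 115, Quantification at 218. The latest is minute 218.

218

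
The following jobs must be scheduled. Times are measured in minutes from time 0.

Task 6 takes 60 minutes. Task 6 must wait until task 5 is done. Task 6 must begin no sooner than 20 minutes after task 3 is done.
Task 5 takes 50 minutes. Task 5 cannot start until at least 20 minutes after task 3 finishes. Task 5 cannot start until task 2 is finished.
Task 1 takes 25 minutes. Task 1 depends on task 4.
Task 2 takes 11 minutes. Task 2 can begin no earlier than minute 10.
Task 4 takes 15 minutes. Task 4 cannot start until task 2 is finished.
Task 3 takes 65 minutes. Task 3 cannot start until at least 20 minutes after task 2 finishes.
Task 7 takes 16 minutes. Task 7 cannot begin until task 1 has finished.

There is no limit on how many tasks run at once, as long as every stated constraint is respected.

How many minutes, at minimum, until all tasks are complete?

236

Task 2 waits on its own release at minute 10, so it starts at minute 10 and finishes at 10 + 11 = minute 21.
Task 4 waits on task 2 (finishes minute 21), so it starts at minute 21 and finishes at 21 + 15 = minute 36.
After task 4 (finishes minute 36), task 1 can start at minute 36 and finishes at minute 61.
Task 7 cannot begin until task 1 (finishes minute 61). It runs from minute 61 to 61 + 16 = minute 77.
Task 3 waits on task 2 (finishes minute 21, plus 20-minute gap → minute 41), so it starts at minute 41 and finishes at 41 + 65 = minute 106.
Task 5 has to wait for task 3 (finishes minute 106, plus 20-minute gap → minute 126); task 2 (finishes minute 21). The latest of these is minute 126, so task 5 runs minute 126 to 126 + 50 = minute 176.
Task 6 needs all of task 5 (finishes minute 176); task 3 (finishes minute 106, plus 20-minute gap → minute 126). That puts its earliest start at minute 176; it finishes at 176 + 60 = minute 236.
All tasks are finished once the last one completes. Finish times: Task 1 at 61, Task 2 at 21, Task 3 at 106, Task 4 at 36, Task 5 at 176, Task 6 at 236, Task 7 at 77. The latest is minute 236.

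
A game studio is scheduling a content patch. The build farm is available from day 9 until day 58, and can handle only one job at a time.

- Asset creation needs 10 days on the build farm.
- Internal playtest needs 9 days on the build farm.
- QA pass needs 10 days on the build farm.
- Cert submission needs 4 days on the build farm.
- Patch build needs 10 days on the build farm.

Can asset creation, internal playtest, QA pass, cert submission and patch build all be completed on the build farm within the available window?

Yes

The build farm window is 58 − 9 = 49 days.
Running back to back, the jobs need 10 + 9 + 10 + 4 + 10 = 43 days on the build farm.
Since 43 ≤ 49, they fit within the window.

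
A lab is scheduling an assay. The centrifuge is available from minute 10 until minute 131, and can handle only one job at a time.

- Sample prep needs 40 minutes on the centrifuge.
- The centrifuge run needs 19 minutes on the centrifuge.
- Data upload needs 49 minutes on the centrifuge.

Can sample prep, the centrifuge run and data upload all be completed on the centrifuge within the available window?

Yes

The centrifuge window is 131 − 10 = 121 minutes.
Running back to back, the jobs need 40 + 19 + 49 = 108 minutes on the centrifuge.
Since 108 ≤ 121, they fit within the window.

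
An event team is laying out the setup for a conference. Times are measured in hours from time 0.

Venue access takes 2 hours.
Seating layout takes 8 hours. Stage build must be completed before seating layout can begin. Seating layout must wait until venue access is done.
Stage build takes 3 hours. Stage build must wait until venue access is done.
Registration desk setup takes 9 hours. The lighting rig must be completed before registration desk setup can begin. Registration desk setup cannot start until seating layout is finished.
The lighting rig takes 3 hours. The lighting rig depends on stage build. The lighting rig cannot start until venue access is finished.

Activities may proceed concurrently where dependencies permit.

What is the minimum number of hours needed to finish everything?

Nothing blocks venue access, so it runs from hour 0 to hour 2.
After venue access (finishes hour 2), stage build can start at hour 2 and finishes at hour 5.
Seating layout has to wait for stage build (finishes hour 5); venue access (finishes hour 2). The latest of these is hour 5, so seating layout runs hour 5 to 5 + 8 = hour 13.
The lighting rig needs all of stage build (finishes hour 5); venue access (finishes hour 2). That puts its earliest start at hour 5; it finishes at 5 + 3 = hour 8.
Registration desk setup cannot start until the lighting rig (finishes hour 8); seating layout (finishes hour 13). The controlling bound is hour 13, so registration desk setup finishes at 13 + 9 = hour 22.
All tasks are finished once the last one completes. Finish times: Venue access at 2, Stage build at 5, The lighting rig at 8, Seating layout at 13, Registration desk setup at 22. The latest is hour 22.

22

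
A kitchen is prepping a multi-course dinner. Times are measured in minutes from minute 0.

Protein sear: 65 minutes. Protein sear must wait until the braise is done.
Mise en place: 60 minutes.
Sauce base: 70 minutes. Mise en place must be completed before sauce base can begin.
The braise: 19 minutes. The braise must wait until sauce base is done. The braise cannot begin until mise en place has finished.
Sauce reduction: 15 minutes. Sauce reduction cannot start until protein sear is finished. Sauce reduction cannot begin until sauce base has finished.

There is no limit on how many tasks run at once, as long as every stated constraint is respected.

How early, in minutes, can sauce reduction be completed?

Mise en place has no prerequisites, so it starts at minute 0 and finishes at minute 60.
Sauce base cannot begin until mise en place (finishes minute 60). It runs from minute 60 to 60 + 70 = minute 130.
For the braise: sauce base (finishes minute 130); mise en place (finishes minute 60). Taking the maximum gives a start of minute 130, and it finishes at 130 + 19 = minute 149.
Protein sear waits on the braise (finishes minute 149), so it starts at minute 149 and finishes at 149 + 65 = minute 214.
Sauce reduction cannot start until protein sear (finishes minute 214); sauce base (finishes minute 130). The controlling bound is minute 214, so sauce reduction finishes at 214 + 15 = minute 229.

229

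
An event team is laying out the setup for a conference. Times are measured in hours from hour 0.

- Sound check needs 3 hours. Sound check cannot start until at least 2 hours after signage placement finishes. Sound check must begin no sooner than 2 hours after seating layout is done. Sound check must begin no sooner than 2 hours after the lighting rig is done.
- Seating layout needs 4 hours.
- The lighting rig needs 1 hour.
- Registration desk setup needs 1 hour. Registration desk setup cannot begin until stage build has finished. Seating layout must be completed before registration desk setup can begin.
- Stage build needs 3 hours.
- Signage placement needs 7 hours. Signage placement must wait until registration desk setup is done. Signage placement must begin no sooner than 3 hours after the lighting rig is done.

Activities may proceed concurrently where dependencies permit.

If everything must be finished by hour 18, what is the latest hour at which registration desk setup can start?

Sound check has no dependents, so it just needs to finish by hour 18. Starting by 18 − 3 = hour 15 achieves that.
Signage placement feeds into sound check (must start by hour 15, minus 2-hour gap → hour 13); so signage placement must finish by hour 13 and therefore start by hour 6.
Registration desk setup feeds into signage placement (must start by hour 6); so registration desk setup must finish by hour 6 and therefore start by hour 5.

5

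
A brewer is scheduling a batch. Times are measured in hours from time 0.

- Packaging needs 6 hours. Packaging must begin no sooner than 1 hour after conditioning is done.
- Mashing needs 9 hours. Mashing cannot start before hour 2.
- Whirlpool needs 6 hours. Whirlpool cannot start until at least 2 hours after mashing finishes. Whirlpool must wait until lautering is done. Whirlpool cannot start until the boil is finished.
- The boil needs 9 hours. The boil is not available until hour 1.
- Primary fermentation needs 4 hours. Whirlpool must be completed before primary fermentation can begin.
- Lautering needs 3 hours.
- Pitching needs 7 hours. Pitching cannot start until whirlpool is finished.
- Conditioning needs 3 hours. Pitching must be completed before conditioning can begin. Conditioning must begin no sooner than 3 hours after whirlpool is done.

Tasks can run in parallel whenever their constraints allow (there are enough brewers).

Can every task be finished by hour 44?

The boil waits on its own release at hour 1, so it starts at hour 1 and finishes at 1 + 9 = hour 10.
Nothing blocks lautering, so it runs from hour 0 to hour 3.
After its own release at hour 2, mashing can start at hour 2 and finishes at hour 11.
For whirlpool: mashing (finishes hour 11, plus 2-hour gap → hour 13); lautering (finishes hour 3); the boil (finishes hour 10). Taking the maximum gives a start of hour 13, and it finishes at 13 + 6 = hour 19.
Primary fermentation waits on whirlpool (finishes hour 19), so it starts at hour 19 and finishes at 19 + 4 = hour 23.
After whirlpool (finishes hour 19), pitching can start at hour 19 and finishes at hour 26.
Conditioning cannot start until pitching (finishes hour 26); whirlpool (finishes hour 19, plus 3-hour gap → hour 22). The controlling bound is hour 26, so conditioning finishes at 26 + 3 = hour 29.
Packaging cannot begin until conditioning (finishes hour 29, plus 1-hour gap → hour 30). It runs from hour 30 to 30 + 6 = hour 36.
Every task is finished by hour 36, which is no later than the deadline of 44, so the schedule is feasible.

Yes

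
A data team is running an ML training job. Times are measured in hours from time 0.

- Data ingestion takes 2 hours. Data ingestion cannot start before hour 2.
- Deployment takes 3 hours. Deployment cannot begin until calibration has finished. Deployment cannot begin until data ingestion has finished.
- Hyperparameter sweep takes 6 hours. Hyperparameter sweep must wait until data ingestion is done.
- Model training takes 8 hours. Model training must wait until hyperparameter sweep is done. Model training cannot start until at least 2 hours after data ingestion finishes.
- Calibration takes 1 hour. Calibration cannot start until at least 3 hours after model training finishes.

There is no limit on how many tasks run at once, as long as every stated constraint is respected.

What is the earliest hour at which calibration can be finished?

22

After its own release at hour 2, data ingestion can start at hour 2 and finishes at hour 4.
After data ingestion (finishes hour 4), hyperparameter sweep can start at hour 4 and finishes at hour 10.
Model training needs all of hyperparameter sweep (finishes hour 10); data ingestion (finishes hour 4, plus 2-hour gap → hour 6). That puts its earliest start at hour 10; it finishes at 10 + 8 = hour 18.
After model training (finishes hour 18, plus 3-hour gap → hour 21), calibration can start at hour 21 and finishes at hour 22.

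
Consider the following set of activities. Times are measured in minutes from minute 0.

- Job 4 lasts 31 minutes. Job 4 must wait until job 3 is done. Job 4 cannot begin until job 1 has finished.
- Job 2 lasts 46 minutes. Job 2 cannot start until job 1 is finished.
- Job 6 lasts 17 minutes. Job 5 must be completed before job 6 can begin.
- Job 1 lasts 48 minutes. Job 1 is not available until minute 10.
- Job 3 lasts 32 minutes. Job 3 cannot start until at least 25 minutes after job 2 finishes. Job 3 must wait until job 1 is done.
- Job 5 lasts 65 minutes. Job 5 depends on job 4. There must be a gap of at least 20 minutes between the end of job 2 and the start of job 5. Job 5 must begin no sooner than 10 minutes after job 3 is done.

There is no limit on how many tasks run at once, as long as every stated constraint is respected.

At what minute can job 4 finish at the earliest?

After its own release at minute 10, job 1 can start at minute 10 and finishes at minute 58.
Job 2 waits on job 1 (finishes minute 58), so it starts at minute 58 and finishes at 58 + 46 = minute 104.
Job 3 has to wait for job 2 (finishes minute 104, plus 25-minute gap → minute 129); job 1 (finishes minute 58). The latest of these is minute 129, so job 3 runs minute 129 to 129 + 32 = minute 161.
Job 4 cannot start until job 3 (finishes minute 161); job 1 (finishes minute 58). The controlling bound is minute 161, so job 4 finishes at 161 + 31 = minute 192.

192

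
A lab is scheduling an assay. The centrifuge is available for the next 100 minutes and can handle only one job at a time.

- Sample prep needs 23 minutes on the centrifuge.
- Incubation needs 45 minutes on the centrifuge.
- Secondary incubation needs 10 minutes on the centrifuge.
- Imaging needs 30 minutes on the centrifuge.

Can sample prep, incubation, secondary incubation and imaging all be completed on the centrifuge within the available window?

No

Running back to back, the jobs need 23 + 45 + 10 + 30 = 108 minutes on the centrifuge.
Since 108 > 100, they cannot all fit.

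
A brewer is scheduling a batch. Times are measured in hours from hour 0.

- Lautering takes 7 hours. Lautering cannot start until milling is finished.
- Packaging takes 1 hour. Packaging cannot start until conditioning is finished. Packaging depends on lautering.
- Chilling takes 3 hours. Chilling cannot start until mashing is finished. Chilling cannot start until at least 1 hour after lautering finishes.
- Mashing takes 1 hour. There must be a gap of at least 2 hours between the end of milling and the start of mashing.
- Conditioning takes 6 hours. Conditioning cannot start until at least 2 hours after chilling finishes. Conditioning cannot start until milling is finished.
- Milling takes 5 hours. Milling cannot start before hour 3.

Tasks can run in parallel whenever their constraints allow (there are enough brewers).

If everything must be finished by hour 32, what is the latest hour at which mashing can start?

19

Packaging has no dependents, so it just needs to finish by hour 32. Starting by 32 − 1 = hour 31 achieves that.
Conditioning must finish before packaging (must start by hour 31). With a 6-hour duration, conditioning must start by 31 − 6 = hour 25.
Chilling must finish before conditioning (must start by hour 25, minus 2-hour gap → hour 23). With a 3-hour duration, chilling must start by 23 − 3 = hour 20.
Since chilling (must start by hour 20) depends on it, mashing must finish by hour 20. Backing off its 1-hour duration gives a latest start of hour 19.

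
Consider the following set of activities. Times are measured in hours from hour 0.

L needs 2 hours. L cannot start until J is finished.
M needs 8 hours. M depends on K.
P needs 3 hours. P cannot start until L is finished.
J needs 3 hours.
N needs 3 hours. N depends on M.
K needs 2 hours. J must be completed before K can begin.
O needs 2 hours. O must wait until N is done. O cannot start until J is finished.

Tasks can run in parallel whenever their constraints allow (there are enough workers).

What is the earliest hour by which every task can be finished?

J has no prerequisites, so it starts at hour 0 and finishes at hour 3.
After J (finishes hour 3), L can start at hour 3 and finishes at hour 5.
P cannot begin until L (finishes hour 5). It runs from hour 5 to 5 + 3 = hour 8.
After J (finishes hour 3), K can start at hour 3 and finishes at hour 5.
M cannot begin until K (finishes hour 5). It runs from hour 5 to 5 + 8 = hour 13.
N waits on M (finishes hour 13), so it starts at hour 13 and finishes at 13 + 3 = hour 16.
O needs all of N (finishes hour 16); J (finishes hour 3). That puts its earliest start at hour 16; it finishes at 16 + 2 = hour 18.
All tasks are finished once the last one completes. Finish times: J at 3, K at 5, L at 5, M at 13, N at 16, O at 18, P at 8. The latest is hour 18.

18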